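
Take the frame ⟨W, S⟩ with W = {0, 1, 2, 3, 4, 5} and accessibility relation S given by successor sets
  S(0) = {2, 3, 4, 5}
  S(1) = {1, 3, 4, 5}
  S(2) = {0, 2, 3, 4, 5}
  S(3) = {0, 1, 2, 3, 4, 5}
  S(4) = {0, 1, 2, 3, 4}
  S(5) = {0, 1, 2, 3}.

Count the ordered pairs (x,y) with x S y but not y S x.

S is symmetric; there are no such tuples.

0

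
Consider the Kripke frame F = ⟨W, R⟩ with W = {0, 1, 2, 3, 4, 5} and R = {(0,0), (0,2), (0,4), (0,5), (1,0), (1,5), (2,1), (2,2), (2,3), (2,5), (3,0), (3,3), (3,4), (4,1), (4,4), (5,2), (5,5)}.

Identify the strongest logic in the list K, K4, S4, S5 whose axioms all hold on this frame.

Transitive (axiom 4): no — 0 R 2 and 2 R 1, but not 0 R 1.
Reflexive (axiom T): no — 1 is not related to itself.
Euclidean (axiom 5): no — 0 R 2 and 0 R 4, but not 2 R 4.
So F validates K; K4 would additionally require R to be transitive. The strongest is K.

K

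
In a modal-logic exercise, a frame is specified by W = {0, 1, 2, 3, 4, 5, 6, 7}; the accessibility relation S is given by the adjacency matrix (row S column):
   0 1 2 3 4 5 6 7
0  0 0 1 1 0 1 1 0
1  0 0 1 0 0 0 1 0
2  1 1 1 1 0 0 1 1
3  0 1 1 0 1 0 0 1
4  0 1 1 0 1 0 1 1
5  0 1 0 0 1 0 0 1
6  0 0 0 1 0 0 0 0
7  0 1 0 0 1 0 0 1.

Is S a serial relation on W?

Yes

Serial: yes — every world has a successor (e.g. 0 S 2).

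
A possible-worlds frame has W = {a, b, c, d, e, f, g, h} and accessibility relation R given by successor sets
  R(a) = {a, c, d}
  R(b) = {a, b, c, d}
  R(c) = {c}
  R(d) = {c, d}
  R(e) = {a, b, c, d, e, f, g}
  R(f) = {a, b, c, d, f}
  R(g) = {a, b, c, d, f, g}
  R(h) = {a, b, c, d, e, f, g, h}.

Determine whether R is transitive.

Transitive: yes — every two-step R-path is closed by a direct edge.

Yes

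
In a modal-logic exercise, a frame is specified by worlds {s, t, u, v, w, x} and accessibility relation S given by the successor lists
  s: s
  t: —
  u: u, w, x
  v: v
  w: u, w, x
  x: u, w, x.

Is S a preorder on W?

Reflexive: no — t is not related to itself.
Transitive: yes — every two-step S-path is closed by a direct edge.
So S is not a preorder.

No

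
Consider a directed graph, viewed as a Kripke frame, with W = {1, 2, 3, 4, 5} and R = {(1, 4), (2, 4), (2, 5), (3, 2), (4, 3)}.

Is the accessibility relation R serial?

Serial: no — 5 has no R-successor.

No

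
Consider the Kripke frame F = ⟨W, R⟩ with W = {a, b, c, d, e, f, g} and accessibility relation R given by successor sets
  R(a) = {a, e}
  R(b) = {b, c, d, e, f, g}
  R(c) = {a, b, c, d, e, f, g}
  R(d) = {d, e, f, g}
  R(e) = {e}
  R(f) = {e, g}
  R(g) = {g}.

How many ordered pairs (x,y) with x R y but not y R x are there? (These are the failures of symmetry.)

15

Enumerating: (a,e), (b,d), (b,e), (b,f), (b,g), (c,a), (c,d), (c,e), (c,f), (c,g), (d,e), (d,f), (d,g), (f,e), (f,g).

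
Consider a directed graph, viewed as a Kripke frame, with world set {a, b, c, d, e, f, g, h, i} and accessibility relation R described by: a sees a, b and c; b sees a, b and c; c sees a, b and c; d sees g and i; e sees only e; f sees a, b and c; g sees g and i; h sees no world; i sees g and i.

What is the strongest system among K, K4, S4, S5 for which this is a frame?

Transitive (axiom 4): yes — every two-step R-path is closed by a direct edge.
Reflexive (axiom T): no — d is not related to itself.
Euclidean (axiom 5): yes — any two successors of a common world are R-related.
So F validates K, K4; S4 would additionally require R to be reflexive. The strongest is K4.

K4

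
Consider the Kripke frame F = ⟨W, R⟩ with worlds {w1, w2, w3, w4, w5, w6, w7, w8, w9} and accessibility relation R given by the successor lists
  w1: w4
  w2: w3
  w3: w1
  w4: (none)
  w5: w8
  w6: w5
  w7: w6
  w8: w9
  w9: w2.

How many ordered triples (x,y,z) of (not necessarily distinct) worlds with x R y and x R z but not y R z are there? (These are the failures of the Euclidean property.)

Enumerating: (w1,w4,w4), (w2,w3,w3), (w3,w1,w1), (w5,w8,w8), (w6,w5,w5), (w7,w6,w6), (w8,w9,w9), (w9,w2,w2).

8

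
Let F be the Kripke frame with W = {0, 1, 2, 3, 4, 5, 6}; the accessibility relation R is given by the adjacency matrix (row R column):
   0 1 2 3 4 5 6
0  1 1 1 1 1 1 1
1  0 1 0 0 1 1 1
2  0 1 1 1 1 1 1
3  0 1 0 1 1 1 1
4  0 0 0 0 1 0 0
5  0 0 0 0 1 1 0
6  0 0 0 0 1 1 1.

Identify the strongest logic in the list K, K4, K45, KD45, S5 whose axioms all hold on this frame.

Transitive (axiom 4): yes — every two-step R-path is closed by a direct edge.
Euclidean (axiom 5): no — 0 R 1 and 0 R 2, but not 1 R 2.
Serial (axiom D): yes — every world has a successor (e.g. 0 R 0).
Reflexive (axiom T): yes — every world is R-related to itself.
So F validates K, K4; K45 would additionally require R to be Euclidean. The strongest is K4.

K4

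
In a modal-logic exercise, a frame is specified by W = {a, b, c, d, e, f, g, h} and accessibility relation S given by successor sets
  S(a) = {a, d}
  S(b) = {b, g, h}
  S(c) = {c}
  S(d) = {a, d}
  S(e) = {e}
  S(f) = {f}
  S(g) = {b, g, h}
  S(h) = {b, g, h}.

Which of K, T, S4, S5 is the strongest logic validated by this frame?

Reflexive (axiom T): yes — every world is S-related to itself.
Transitive (axiom 4): yes — every two-step S-path is closed by a direct edge.
Euclidean (axiom 5): yes — any two successors of a common world are S-related.
So F validates K, T, S4, S5. The strongest is S5.

S5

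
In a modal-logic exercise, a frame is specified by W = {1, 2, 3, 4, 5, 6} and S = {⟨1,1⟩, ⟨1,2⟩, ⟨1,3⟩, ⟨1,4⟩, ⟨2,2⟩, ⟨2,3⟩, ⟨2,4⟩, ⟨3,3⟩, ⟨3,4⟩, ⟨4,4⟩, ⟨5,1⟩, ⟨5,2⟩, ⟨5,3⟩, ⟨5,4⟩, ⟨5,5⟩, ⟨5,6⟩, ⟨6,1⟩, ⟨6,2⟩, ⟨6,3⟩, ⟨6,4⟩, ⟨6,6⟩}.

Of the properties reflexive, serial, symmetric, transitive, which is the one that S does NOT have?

symmetric

Reflexive: yes — every world is S-related to itself.
Serial: yes — every world has a successor (e.g. 1 S 1).
Symmetric: no — 1 S 2 but not 2 S 1.
Transitive: yes — every two-step S-path is closed by a direct edge.
Only symmetric fails.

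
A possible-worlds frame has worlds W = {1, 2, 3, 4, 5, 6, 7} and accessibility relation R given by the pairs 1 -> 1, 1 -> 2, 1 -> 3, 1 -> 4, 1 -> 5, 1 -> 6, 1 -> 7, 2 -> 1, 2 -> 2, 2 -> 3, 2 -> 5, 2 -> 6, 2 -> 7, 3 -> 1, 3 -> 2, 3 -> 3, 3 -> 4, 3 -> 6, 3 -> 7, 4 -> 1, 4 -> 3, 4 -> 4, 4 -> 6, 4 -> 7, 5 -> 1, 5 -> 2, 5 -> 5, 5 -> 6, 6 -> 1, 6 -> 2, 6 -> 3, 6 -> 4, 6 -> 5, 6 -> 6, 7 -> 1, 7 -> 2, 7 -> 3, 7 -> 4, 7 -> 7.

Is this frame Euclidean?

No

Euclidean: no — 1 R 2 and 1 R 4, but not 2 R 4.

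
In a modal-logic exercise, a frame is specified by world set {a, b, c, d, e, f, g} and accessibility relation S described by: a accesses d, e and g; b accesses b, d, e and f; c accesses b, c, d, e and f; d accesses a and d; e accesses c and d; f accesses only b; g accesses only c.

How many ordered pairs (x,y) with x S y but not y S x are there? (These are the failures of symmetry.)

Enumerating: (a,e), (a,g), (b,d), (b,e), (c,b), (c,d), (c,f), (e,d), (g,c).

9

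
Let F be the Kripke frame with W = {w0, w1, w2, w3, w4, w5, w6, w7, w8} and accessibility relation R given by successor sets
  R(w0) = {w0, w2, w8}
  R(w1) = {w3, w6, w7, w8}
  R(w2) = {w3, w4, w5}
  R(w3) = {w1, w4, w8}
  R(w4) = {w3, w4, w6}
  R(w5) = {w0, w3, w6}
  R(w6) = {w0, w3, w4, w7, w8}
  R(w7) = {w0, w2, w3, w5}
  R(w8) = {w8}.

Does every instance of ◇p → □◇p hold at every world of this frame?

No

The schema 5 characterises exactly the Euclidean frames.
Euclidean: no — w0 R w2 and w0 R w8, but not w2 R w8.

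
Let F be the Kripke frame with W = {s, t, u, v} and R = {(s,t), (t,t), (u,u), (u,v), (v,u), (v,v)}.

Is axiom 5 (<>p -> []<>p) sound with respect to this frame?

Yes

The schema 5 characterises exactly the Euclidean frames.
Euclidean: yes — any two successors of a common world are R-related.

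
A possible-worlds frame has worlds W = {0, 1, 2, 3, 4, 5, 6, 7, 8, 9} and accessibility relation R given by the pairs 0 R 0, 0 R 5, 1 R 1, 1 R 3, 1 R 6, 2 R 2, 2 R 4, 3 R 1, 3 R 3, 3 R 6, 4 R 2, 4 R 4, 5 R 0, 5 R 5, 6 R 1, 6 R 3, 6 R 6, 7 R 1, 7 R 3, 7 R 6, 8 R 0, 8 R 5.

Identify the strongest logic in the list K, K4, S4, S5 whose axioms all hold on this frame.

K4

Transitive (axiom 4): yes — every two-step R-path is closed by a direct edge.
Reflexive (axiom T): no — 7 is not related to itself.
Euclidean (axiom 5): yes — any two successors of a common world are R-related.
So F validates K, K4; S4 would additionally require R to be reflexive. The strongest is K4.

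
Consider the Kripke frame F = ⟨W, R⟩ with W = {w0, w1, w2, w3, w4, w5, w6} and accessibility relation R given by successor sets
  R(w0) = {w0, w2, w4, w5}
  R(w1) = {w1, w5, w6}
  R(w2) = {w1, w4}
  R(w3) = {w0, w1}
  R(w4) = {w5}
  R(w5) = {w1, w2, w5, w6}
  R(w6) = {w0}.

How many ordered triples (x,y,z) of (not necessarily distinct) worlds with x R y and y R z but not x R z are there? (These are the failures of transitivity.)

Enumerating: (w0,w2,w1), (w0,w5,w1), (w0,w5,w6), (w1,w5,w2), (w1,w6,w0), (w2,w1,w5), (w2,w1,w6), (w2,w4,w5), (w3,w0,w2), (w3,w0,w4), (w3,w0,w5), (w3,w1,w5), … and 9 more.
Total: 21.

21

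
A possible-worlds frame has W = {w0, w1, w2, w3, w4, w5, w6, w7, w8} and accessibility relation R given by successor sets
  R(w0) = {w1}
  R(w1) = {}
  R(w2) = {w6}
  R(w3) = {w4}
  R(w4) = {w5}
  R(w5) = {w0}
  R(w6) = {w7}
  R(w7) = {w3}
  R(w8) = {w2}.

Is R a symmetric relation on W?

No

Symmetric: no — w0 R w1 but not w1 R w0.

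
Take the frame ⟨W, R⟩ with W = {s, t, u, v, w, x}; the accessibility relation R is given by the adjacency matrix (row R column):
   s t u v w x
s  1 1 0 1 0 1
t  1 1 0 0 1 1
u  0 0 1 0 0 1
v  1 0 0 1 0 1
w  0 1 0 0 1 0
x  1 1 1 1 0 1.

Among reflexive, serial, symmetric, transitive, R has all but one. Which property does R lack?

transitive

Reflexive: yes — every world is R-related to itself.
Serial: yes — every world has a successor (e.g. s R s).
Symmetric: yes — every pair in R has its reverse in R.
Transitive: no — s R t and t R w, but not s R w.
Only transitive fails.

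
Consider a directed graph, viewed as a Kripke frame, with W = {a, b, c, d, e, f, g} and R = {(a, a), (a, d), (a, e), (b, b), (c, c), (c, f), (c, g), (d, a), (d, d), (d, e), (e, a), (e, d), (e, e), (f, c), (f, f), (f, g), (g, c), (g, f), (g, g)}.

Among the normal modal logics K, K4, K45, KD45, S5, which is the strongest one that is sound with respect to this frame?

S5

Transitive (axiom 4): yes — every two-step R-path is closed by a direct edge.
Euclidean (axiom 5): yes — any two successors of a common world are R-related.
Serial (axiom D): yes — every world has a successor (e.g. a R a).
Reflexive (axiom T): yes — every world is R-related to itself.
So F validates K, K4, K45, KD45, S5. The strongest is S5.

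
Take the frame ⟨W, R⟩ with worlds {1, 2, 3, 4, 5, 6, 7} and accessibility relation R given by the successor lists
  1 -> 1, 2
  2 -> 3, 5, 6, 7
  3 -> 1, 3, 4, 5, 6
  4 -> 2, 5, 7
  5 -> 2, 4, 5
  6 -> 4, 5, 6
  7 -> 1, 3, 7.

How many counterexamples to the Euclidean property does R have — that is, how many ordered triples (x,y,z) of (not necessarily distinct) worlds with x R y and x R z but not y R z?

Enumerating: (1,2,1), (1,2,2), (2,3,7), (2,5,3), (2,5,6), (2,5,7), (2,6,3), (2,6,7), (2,7,5), (2,7,6), (3,1,3), (3,1,4), … and 24 more.
Total: 36.

36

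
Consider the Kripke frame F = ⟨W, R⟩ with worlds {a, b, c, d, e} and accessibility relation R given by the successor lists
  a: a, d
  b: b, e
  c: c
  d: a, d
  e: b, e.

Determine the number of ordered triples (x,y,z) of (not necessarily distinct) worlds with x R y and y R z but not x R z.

R is transitive; there are no such tuples.

0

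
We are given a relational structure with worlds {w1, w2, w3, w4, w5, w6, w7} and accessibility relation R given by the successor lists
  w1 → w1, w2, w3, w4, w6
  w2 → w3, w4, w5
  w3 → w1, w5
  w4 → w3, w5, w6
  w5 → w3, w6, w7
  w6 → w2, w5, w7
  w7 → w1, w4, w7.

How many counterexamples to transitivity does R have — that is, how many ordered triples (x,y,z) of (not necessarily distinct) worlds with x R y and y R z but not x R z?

38

Enumerating: (w1,w2,w5), (w1,w3,w5), (w1,w4,w5), (w1,w6,w5), (w1,w6,w7), (w2,w3,w1), (w2,w4,w6), (w2,w5,w6), (w2,w5,w7), (w3,w1,w2), (w3,w1,w3), (w3,w1,w4), … and 26 more.
Total: 38.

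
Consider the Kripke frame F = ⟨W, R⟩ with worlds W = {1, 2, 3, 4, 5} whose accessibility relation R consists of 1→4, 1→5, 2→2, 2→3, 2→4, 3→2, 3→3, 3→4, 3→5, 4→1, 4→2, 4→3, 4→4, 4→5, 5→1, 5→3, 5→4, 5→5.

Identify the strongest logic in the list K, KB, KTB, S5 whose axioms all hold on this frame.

Symmetric (axiom B): yes — every pair in R has its reverse in R.
Reflexive (axiom T): no — 1 is not related to itself.
Euclidean (axiom 5): no — 3 R 2 and 3 R 5, but not 2 R 5.
So F validates K, KB; KTB would additionally require R to be reflexive. The strongest is KB.

KB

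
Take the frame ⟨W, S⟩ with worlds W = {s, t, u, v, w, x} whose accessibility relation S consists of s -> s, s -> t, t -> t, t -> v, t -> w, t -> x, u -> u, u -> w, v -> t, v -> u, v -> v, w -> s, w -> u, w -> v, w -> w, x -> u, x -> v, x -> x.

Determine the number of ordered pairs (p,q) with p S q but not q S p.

Enumerating: (s,t), (t,w), (t,x), (v,u), (w,s), (w,v), (x,u), (x,v).

8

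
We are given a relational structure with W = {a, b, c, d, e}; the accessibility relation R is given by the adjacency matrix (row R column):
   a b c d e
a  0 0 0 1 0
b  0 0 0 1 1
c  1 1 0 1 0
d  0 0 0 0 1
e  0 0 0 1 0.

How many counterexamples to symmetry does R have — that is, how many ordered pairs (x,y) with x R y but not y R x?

6

Enumerating: (a,d), (b,d), (b,e), (c,a), (c,b), (c,d).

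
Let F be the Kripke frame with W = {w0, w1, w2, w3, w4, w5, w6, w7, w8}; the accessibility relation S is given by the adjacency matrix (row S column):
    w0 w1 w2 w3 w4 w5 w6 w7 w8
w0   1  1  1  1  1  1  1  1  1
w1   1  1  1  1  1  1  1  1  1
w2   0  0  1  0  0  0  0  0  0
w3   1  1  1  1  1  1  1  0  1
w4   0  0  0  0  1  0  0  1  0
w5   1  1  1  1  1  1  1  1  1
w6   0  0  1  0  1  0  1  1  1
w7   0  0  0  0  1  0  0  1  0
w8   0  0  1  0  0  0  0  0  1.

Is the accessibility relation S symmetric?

Symmetric: no — w0 S w2 but not w2 S w0.

No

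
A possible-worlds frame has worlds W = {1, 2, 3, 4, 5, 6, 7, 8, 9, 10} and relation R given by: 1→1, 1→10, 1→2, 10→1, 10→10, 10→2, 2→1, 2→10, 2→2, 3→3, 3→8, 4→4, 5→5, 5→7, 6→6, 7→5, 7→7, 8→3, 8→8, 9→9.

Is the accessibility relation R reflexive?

Reflexive: yes — every world is R-related to itself.

Yes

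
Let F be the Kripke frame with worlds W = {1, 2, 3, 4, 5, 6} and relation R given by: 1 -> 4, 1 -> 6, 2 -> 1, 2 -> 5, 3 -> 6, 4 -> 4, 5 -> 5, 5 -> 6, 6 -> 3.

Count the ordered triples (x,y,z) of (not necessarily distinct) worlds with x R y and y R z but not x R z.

7

Enumerating: (1,6,3), (2,1,4), (2,1,6), (2,5,6), (3,6,3), (5,6,3), (6,3,6).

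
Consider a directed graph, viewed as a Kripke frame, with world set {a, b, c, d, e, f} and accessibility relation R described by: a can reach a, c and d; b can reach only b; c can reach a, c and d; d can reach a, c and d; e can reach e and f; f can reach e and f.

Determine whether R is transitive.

Transitive: yes — every two-step R-path is closed by a direct edge.

Yes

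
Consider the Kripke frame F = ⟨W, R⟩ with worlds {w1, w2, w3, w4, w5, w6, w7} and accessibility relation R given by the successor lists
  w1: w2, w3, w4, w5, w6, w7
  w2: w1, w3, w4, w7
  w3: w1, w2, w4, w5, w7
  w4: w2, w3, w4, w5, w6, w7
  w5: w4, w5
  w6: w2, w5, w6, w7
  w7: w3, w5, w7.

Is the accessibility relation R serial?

Serial: yes — every world has a successor (e.g. w1 R w2).

Yes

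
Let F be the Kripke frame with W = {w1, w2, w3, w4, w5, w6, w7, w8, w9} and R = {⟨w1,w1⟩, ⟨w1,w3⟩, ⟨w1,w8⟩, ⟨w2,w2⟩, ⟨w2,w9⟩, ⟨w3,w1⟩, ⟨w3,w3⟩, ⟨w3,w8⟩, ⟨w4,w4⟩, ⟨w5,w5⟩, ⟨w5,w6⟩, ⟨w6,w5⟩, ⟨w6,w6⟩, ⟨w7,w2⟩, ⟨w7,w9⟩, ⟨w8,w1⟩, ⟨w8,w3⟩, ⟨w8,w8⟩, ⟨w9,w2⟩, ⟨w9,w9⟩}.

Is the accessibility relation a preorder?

Reflexive: no — w7 is not related to itself.
Transitive: yes — every two-step R-path is closed by a direct edge.
So R is not a preorder.

No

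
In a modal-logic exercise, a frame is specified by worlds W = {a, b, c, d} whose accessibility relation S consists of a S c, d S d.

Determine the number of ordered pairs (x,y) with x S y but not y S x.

1

Enumerating: (a,c).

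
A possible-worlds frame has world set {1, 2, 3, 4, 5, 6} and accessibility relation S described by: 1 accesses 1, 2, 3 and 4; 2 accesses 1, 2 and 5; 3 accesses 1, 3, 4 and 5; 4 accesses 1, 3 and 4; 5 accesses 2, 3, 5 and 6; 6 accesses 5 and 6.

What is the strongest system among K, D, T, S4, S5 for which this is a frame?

Serial (axiom D): yes — every world has a successor (e.g. 1 S 1).
Reflexive (axiom T): yes — every world is S-related to itself.
Transitive (axiom 4): no — 1 S 2 and 2 S 5, but not 1 S 5.
Euclidean (axiom 5): no — 1 S 2 and 1 S 3, but not 2 S 3.
So F validates K, D, T; S4 would additionally require S to be transitive. The strongest is T.

T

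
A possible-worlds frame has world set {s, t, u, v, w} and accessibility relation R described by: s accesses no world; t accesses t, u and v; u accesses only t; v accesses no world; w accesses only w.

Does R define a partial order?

Reflexive: no — s is not related to itself.
Transitive: no — u R t and t R v, but not u R v.
Antisymmetric: no — t R u and u R t with t ≠ u.
So R is not a partial order.

No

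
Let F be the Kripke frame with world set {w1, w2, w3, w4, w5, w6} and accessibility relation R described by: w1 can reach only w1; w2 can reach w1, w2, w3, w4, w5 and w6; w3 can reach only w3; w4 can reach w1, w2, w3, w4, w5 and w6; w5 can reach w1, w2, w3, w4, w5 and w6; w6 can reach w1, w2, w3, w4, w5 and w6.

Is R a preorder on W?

Yes

Reflexive: yes — every world is R-related to itself.
Transitive: yes — every two-step R-path is closed by a direct edge.
So R is a preorder.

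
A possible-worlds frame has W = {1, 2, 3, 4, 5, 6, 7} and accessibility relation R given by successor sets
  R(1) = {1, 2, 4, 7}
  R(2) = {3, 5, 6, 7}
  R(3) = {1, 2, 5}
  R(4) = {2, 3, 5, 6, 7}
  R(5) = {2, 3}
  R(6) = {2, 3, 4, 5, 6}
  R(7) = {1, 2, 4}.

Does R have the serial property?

Yes

Serial: yes — every world has a successor (e.g. 1 R 1).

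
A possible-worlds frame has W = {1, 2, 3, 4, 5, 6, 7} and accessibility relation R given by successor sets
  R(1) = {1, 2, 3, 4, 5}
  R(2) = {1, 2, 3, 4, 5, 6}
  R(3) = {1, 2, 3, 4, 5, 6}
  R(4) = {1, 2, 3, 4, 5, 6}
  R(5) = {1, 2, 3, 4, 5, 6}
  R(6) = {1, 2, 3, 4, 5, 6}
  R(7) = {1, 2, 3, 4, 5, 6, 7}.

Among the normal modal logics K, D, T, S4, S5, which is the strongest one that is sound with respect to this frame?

Serial (axiom D): yes — every world has a successor (e.g. 1 R 1).
Reflexive (axiom T): yes — every world is R-related to itself.
Transitive (axiom 4): no — 1 R 2 and 2 R 6, but not 1 R 6.
Euclidean (axiom 5): no — 2 R 1 and 2 R 6, but not 1 R 6.
So F validates K, D, T; S4 would additionally require R to be transitive. The strongest is T.

T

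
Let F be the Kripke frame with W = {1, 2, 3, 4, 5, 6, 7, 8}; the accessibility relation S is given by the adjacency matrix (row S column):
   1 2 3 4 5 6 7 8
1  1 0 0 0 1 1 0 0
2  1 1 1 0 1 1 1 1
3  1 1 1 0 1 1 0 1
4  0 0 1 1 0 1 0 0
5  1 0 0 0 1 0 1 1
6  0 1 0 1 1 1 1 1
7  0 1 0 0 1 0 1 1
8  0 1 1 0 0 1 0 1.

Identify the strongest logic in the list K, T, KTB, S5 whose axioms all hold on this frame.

Reflexive (axiom T): yes — every world is S-related to itself.
Symmetric (axiom B): no — 1 S 6 but not 6 S 1.
Euclidean (axiom 5): no — 1 S 5 and 1 S 6, but not 5 S 6.
So F validates K, T; KTB would additionally require S to be symmetric. The strongest is T.

T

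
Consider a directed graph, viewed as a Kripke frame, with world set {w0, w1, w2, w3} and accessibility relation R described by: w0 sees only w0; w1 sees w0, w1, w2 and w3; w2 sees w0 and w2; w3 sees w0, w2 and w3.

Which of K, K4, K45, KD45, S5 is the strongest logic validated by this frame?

K4

Transitive (axiom 4): yes — every two-step R-path is closed by a direct edge.
Euclidean (axiom 5): no — w1 R w0 and w1 R w2, but not w0 R w2.
Serial (axiom D): yes — every world has a successor (e.g. w0 R w0).
Reflexive (axiom T): yes — every world is R-related to itself.
So F validates K, K4; K45 would additionally require R to be Euclidean. The strongest is K4.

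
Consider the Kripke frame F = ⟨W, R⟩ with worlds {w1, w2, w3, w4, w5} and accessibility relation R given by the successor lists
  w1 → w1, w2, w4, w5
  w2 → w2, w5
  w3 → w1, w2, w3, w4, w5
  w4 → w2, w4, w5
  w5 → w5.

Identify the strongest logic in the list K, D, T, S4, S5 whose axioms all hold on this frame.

S4

Serial (axiom D): yes — every world has a successor (e.g. w1 R w1).
Reflexive (axiom T): yes — every world is R-related to itself.
Transitive (axiom 4): yes — every two-step R-path is closed by a direct edge.
Euclidean (axiom 5): no — w1 R w2 and w1 R w4, but not w2 R w4.
So F validates K, D, T, S4; S5 would additionally require R to be Euclidean. The strongest is S4.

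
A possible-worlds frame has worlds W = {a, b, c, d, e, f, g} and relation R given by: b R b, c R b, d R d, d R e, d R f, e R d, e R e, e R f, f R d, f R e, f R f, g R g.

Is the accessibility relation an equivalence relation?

Reflexive: no — a is not related to itself.
Symmetric: no — c R b but not b R c.
Transitive: yes — every two-step R-path is closed by a direct edge.
So R is not an equivalence relation.

No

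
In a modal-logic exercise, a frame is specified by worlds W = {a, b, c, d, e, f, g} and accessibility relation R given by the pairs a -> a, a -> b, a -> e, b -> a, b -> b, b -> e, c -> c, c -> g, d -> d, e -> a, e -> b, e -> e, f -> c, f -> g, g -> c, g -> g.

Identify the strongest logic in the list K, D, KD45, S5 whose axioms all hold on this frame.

KD45

Serial (axiom D): yes — every world has a successor (e.g. a R a).
Euclidean (axiom 5): yes — any two successors of a common world are R-related.
Transitive (axiom 4): yes — every two-step R-path is closed by a direct edge.
Reflexive (axiom T): no — f is not related to itself.
So F validates K, D, KD45; S5 would additionally require R to be reflexive. The strongest is KD45.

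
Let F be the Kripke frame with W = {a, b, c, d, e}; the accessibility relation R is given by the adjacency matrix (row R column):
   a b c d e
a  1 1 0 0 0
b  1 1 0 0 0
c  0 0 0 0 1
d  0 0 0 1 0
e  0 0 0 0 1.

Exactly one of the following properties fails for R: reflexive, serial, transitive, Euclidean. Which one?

reflexive

Reflexive: no — c is not related to itself.
Serial: yes — every world has a successor (e.g. a R a).
Transitive: yes — every two-step R-path is closed by a direct edge.
Euclidean: yes — any two successors of a common world are R-related.
Only reflexive fails.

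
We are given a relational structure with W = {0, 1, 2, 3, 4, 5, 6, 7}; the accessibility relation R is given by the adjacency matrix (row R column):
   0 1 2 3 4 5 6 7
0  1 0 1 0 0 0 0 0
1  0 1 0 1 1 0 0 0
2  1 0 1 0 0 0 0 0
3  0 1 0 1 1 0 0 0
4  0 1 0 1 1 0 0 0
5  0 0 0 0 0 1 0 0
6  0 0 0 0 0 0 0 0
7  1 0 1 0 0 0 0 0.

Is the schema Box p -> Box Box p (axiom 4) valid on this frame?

Yes

The schema 4 characterises exactly the transitive frames.
Transitive: yes — every two-step R-path is closed by a direct edge.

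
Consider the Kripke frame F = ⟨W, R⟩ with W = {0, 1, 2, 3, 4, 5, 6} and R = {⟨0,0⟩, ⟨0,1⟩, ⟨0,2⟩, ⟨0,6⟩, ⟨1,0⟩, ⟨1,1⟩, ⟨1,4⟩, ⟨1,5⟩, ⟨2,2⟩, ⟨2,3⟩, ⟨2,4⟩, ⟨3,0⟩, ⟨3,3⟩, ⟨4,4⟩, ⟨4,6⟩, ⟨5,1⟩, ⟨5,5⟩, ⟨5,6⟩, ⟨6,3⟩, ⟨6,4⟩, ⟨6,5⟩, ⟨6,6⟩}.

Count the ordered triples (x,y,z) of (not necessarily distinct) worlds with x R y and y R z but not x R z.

Enumerating: (0,1,4), (0,1,5), (0,2,3), (0,2,4), (0,6,3), (0,6,4), (0,6,5), (1,0,2), (1,0,6), (1,4,6), (1,5,6), (2,3,0), … and 12 more.
Total: 24.

24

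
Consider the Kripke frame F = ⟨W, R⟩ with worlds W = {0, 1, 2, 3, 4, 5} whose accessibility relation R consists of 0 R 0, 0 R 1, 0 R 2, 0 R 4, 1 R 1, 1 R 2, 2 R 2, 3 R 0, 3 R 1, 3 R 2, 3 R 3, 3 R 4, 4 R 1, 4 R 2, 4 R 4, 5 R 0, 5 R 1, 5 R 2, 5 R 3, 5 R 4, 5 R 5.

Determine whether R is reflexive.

Reflexive: yes — every world is R-related to itself.

Yes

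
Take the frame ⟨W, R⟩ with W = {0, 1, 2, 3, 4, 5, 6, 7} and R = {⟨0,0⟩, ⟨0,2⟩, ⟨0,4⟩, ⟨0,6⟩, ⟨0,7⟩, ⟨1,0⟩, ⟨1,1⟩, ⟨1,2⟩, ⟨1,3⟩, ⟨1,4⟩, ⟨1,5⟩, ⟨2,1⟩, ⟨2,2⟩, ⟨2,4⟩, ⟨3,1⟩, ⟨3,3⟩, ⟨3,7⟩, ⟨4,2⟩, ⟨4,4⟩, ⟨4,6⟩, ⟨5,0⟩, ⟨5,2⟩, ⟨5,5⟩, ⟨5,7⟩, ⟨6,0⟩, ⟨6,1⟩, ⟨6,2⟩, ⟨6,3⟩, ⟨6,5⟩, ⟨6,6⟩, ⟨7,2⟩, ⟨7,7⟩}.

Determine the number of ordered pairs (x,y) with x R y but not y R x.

16

Enumerating: (0,2), (0,4), (0,7), (1,0), (1,4), (1,5), (3,7), (4,6), (5,0), (5,2), (5,7), (6,1), (6,2), (6,3), (6,5), (7,2).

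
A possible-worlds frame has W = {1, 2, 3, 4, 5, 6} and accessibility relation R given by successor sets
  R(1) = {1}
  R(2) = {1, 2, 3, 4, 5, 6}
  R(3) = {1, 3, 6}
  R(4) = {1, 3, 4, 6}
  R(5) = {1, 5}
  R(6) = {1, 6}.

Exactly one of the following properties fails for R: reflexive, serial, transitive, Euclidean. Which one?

Reflexive: yes — every world is R-related to itself.
Serial: yes — every world has a successor (e.g. 1 R 1).
Transitive: yes — every two-step R-path is closed by a direct edge.
Euclidean: no — 2 R 1 and 2 R 3, but not 1 R 3.
Only Euclidean fails.

Euclidean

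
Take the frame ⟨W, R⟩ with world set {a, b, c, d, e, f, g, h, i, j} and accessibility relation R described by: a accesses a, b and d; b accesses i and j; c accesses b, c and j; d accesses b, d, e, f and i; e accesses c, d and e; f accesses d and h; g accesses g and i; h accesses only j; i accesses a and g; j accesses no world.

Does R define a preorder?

No

Reflexive: no — b is not related to itself.
Transitive: no — a R b and b R i, but not a R i.
So R is not a preorder.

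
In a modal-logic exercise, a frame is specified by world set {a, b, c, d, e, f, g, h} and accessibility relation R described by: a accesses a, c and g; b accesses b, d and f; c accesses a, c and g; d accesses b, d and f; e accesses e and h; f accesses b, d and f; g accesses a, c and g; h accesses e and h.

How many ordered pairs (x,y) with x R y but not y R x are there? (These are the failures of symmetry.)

R is symmetric; there are no such tuples.

0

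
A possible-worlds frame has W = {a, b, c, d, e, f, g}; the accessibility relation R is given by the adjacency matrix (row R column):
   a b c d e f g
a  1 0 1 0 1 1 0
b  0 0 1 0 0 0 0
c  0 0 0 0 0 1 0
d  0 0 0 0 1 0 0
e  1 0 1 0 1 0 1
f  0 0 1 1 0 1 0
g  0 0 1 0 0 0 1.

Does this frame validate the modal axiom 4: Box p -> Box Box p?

No

By correspondence theory, 4 is valid on a frame iff R is transitive.
Transitive: no — a R e and e R g, but not a R g.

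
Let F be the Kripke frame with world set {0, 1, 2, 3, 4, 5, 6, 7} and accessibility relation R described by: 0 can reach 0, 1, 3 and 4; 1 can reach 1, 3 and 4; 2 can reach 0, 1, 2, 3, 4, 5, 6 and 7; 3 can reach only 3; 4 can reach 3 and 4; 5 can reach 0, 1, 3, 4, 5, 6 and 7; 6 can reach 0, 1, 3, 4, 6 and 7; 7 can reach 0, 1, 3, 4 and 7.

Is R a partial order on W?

Yes

Reflexive: yes — every world is R-related to itself.
Transitive: yes — every two-step R-path is closed by a direct edge.
Antisymmetric: yes — no distinct pair is related both ways.
So R is a partial order.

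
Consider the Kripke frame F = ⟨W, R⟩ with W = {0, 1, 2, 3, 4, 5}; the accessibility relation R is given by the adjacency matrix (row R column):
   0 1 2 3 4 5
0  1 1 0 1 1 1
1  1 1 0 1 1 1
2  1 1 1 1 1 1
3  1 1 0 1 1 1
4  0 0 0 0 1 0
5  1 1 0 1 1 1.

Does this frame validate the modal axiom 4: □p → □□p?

Yes

The schema 4 characterises exactly the transitive frames.
Transitive: yes — every two-step R-path is closed by a direct edge.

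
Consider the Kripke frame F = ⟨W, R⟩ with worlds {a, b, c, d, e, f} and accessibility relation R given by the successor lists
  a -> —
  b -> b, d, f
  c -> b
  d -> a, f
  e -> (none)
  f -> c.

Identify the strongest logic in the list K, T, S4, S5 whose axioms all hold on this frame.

K

Reflexive (axiom T): no — a is not related to itself.
Transitive (axiom 4): no — b R d and d R a, but not b R a.
Euclidean (axiom 5): no — b R f and b R d, but not f R d.
So F validates K; T would additionally require R to be reflexive. The strongest is K.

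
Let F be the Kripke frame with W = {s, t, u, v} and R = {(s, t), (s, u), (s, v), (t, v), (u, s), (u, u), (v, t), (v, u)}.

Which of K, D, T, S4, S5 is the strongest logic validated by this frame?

Serial (axiom D): yes — every world has a successor (e.g. s R t).
Reflexive (axiom T): no — s is not related to itself.
Transitive (axiom 4): no — t R v and v R u, but not t R u.
Euclidean (axiom 5): no — s R t and s R u, but not t R u.
So F validates K, D; T would additionally require R to be reflexive. The strongest is D.

D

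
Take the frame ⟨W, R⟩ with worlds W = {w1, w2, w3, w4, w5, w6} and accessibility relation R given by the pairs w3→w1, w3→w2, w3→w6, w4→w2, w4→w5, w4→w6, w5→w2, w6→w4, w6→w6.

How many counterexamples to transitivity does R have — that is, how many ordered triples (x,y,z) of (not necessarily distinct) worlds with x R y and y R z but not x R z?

Enumerating: (w3,w6,w4), (w4,w6,w4), (w6,w4,w2), (w6,w4,w5).

4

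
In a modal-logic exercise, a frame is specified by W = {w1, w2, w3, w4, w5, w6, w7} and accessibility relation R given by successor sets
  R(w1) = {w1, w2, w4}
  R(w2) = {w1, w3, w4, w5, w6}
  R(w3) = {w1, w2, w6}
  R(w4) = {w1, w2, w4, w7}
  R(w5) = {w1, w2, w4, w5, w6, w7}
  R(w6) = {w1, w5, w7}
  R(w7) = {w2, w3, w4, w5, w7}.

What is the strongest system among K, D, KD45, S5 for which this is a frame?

Serial (axiom D): yes — every world has a successor (e.g. w1 R w1).
Euclidean (axiom 5): no — w2 R w1 and w2 R w3, but not w1 R w3.
Transitive (axiom 4): no — w1 R w2 and w2 R w3, but not w1 R w3.
Reflexive (axiom T): no — w2 is not related to itself.
So F validates K, D; KD45 would additionally require R to be Euclidean and transitive. The strongest is D.

D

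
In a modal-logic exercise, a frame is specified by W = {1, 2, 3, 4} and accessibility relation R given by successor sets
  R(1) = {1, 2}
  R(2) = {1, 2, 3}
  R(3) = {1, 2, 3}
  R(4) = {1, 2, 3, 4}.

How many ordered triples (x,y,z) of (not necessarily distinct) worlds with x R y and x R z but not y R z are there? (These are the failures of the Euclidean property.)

Enumerating: (2,1,3), (3,1,3), (4,1,3), (4,1,4), (4,2,4), (4,3,4).

6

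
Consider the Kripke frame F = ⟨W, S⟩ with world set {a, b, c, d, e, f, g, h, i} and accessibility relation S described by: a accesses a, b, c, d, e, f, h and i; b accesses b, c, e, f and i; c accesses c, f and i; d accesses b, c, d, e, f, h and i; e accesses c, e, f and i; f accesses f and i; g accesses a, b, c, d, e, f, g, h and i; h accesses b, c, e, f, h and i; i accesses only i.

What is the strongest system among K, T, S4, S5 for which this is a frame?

Reflexive (axiom T): yes — every world is S-related to itself.
Transitive (axiom 4): yes — every two-step S-path is closed by a direct edge.
Euclidean (axiom 5): no — a S b and a S d, but not b S d.
So F validates K, T, S4; S5 would additionally require S to be Euclidean. The strongest is S4.

S4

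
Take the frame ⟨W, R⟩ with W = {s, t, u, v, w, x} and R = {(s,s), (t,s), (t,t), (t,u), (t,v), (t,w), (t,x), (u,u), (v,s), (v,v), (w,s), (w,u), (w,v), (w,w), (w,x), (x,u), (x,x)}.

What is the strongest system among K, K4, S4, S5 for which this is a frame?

Transitive (axiom 4): yes — every two-step R-path is closed by a direct edge.
Reflexive (axiom T): yes — every world is R-related to itself.
Euclidean (axiom 5): no — t R s and t R u, but not s R u.
So F validates K, K4, S4; S5 would additionally require R to be Euclidean. The strongest is S4.

S4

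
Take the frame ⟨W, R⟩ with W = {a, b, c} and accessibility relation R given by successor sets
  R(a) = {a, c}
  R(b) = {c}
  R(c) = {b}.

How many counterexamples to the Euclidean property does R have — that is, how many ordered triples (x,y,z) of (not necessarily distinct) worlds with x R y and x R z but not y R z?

Enumerating: (a,c,a), (a,c,c), (b,c,c), (c,b,b).

4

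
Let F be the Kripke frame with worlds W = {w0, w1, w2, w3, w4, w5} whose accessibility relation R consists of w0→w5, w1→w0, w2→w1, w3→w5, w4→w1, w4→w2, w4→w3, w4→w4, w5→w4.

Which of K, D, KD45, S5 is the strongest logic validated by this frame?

D

Serial (axiom D): yes — every world has a successor (e.g. w0 R w5).
Euclidean (axiom 5): no — w4 R w1 and w4 R w2, but not w1 R w2.
Transitive (axiom 4): no — w0 R w5 and w5 R w4, but not w0 R w4.
Reflexive (axiom T): no — w0 is not related to itself.
So F validates K, D; KD45 would additionally require R to be Euclidean and transitive. The strongest is D.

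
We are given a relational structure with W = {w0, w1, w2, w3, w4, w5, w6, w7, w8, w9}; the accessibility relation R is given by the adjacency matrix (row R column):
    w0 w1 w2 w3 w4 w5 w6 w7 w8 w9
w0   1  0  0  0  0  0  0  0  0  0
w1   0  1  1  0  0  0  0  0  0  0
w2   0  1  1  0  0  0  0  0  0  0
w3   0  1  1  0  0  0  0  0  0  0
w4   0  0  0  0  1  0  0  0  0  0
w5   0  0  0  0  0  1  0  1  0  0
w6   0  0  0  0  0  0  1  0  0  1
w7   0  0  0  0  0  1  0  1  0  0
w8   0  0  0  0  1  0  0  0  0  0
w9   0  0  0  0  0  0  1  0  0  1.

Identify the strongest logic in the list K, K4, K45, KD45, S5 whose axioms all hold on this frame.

KD45

Transitive (axiom 4): yes — every two-step R-path is closed by a direct edge.
Euclidean (axiom 5): yes — any two successors of a common world are R-related.
Serial (axiom D): yes — every world has a successor (e.g. w0 R w0).
Reflexive (axiom T): no — w3 is not related to itself.
So F validates K, K4, K45, KD45; S5 would additionally require R to be reflexive. The strongest is KD45.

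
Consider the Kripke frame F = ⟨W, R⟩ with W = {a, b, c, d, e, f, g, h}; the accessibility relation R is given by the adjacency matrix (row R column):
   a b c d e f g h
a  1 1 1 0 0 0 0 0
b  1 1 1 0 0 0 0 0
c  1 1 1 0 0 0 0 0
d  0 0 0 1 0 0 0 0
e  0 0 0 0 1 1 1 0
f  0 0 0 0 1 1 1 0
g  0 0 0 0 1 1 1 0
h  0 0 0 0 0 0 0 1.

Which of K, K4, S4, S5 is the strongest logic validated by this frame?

Transitive (axiom 4): yes — every two-step R-path is closed by a direct edge.
Reflexive (axiom T): yes — every world is R-related to itself.
Euclidean (axiom 5): yes — any two successors of a common world are R-related.
So F validates K, K4, S4, S5. The strongest is S5.

S5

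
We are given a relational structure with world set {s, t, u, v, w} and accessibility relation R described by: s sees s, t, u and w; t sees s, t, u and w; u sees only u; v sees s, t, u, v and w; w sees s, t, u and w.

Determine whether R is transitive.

Transitive: yes — every two-step R-path is closed by a direct edge.

Yes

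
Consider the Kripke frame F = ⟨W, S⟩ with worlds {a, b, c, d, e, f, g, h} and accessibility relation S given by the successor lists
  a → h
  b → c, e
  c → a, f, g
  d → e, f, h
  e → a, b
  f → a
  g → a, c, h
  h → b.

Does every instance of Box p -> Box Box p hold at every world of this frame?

No

By correspondence theory, 4 is valid on a frame iff S is transitive.
Transitive: no — a S h and h S b, but not a S b.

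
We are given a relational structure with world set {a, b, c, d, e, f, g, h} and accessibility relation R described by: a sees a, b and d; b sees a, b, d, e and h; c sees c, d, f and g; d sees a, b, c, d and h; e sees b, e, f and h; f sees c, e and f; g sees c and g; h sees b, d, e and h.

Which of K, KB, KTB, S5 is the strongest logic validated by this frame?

Symmetric (axiom B): yes — every pair in R has its reverse in R.
Reflexive (axiom T): yes — every world is R-related to itself.
Euclidean (axiom 5): no — b R a and b R e, but not a R e.
So F validates K, KB, KTB; S5 would additionally require R to be Euclidean. The strongest is KTB.

KTB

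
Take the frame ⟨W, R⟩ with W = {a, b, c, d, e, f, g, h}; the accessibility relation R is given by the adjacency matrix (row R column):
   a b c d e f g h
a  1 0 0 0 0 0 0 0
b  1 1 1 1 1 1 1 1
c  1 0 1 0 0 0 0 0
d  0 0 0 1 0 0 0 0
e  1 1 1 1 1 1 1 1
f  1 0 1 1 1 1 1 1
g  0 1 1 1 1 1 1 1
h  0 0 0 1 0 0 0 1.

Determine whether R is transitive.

Transitive: no — f R e and e R b, but not f R b.

No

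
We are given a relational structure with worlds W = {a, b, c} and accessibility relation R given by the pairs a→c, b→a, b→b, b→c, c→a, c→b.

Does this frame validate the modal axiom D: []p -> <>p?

The schema D characterises exactly the serial frames.
Serial: yes — every world has a successor (e.g. a R c).

Yes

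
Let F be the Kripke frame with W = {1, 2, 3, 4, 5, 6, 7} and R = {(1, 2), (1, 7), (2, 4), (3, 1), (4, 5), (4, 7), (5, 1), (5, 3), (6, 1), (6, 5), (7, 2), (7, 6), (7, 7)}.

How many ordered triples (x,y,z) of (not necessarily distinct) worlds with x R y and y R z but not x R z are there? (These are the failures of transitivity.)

18

Enumerating: (1,2,4), (1,7,6), (2,4,5), (2,4,7), (3,1,2), (3,1,7), (4,5,1), (4,5,3), (4,7,2), (4,7,6), (5,1,2), (5,1,7), (6,1,2), (6,1,7), (6,5,3), (7,2,4), (7,6,1), (7,6,5).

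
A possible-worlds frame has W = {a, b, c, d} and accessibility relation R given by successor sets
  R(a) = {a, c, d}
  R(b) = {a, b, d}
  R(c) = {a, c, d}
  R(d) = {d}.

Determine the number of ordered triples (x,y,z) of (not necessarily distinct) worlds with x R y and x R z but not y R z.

Enumerating: (a,d,a), (a,d,c), (b,a,b), (b,d,a), (b,d,b), (c,d,a), (c,d,c).

7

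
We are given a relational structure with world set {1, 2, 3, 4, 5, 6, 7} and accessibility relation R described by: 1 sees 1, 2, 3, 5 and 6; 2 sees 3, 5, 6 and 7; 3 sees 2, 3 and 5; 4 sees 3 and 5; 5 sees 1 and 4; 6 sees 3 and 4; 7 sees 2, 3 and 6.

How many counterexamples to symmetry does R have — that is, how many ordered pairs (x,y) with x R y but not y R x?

11

Enumerating: (1,2), (1,3), (1,6), (2,5), (2,6), (3,5), (4,3), (6,3), (6,4), (7,3), (7,6).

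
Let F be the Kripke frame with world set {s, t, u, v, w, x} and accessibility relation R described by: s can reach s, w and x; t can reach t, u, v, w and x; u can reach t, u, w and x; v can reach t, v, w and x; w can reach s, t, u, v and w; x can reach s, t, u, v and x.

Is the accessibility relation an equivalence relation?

No

Reflexive: yes — every world is R-related to itself.
Symmetric: yes — every pair in R has its reverse in R.
Transitive: no — s R w and w R t, but not s R t.
So R is not an equivalence relation.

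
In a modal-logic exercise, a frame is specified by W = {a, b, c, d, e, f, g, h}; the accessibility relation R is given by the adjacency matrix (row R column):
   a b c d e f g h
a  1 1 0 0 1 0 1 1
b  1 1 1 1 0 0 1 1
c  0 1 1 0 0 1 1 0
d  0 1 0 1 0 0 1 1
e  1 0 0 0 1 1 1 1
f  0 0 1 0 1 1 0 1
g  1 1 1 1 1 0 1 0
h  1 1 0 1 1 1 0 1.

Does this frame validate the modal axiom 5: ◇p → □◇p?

No

The schema 5 characterises exactly the Euclidean frames.
Euclidean: no — a R b and a R e, but not b R e.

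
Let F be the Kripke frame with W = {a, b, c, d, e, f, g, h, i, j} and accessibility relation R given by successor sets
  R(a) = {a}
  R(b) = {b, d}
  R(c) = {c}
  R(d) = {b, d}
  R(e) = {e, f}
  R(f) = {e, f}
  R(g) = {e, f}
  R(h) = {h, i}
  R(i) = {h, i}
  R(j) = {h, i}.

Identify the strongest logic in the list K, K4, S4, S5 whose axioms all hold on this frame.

K4

Transitive (axiom 4): yes — every two-step R-path is closed by a direct edge.
Reflexive (axiom T): no — g is not related to itself.
Euclidean (axiom 5): yes — any two successors of a common world are R-related.
So F validates K, K4; S4 would additionally require R to be reflexive. The strongest is K4.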